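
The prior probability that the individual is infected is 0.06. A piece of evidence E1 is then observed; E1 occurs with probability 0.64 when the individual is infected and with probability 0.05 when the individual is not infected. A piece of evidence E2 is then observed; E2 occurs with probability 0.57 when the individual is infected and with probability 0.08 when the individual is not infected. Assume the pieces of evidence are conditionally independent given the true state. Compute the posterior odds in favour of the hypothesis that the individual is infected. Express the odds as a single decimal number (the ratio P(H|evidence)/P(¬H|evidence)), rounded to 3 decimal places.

Prior odds = 0.06/(1−0.06) = 0.063830.
Likelihood ratio for E1 = 0.64/0.05 = 12.800.
Likelihood ratio for E2 = 0.57/0.08 = 7.1250.
Posterior odds = prior odds × LR₁ × LR₂ = 5.8213.

Posterior odds ≈ 5.821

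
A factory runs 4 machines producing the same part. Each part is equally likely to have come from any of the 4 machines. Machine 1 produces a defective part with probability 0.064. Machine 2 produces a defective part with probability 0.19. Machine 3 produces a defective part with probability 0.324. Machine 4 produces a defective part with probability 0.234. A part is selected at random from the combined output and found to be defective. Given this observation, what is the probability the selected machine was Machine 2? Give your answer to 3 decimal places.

P(defective|M1) = 0.064; P(defective|M2) = 0.19; P(defective|M3) = 0.324; P(defective|M4) = 0.234.
Prior × likelihood for each source: 0.25·0.064=0.01600, 0.25·0.19=0.04750, 0.25·0.324=0.08100, 0.25·0.234=0.05850. Summing gives P(defective) = 0.20300.
P(Machine 2 | defective) = 0.04750 / 0.20300 = 0.234.

Posterior probability ≈ 0.234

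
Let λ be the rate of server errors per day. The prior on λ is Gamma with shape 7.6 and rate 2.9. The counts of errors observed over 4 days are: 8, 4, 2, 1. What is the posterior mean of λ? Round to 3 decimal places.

The Poisson likelihood adds the total count to the shape and the number of exposure periods to the rate. Here ∑xᵢ = 15 and n = 4, so shape 7.6→22.6 and rate 2.9→6.9.
Posterior mean = shape/rate = 22.6/6.9 = 3.275.

Posterior mean ≈ 3.275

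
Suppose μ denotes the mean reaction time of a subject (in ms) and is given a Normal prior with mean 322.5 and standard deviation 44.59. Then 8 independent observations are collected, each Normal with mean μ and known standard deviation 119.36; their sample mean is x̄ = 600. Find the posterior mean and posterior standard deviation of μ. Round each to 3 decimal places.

With known σ, the Normal prior is conjugate. Weight on the data is w = (n/σ²)/(n/σ² + 1/τ₀²) = 0.00056153/(0.00056153+0.00050295) = 0.52752.
Posterior mean = w·x̄ + (1−w)·μ₀ = 0.52752·600 + 0.47248·322.5 = 468.885. Posterior variance = 1/(0.00056153+0.00050295) = 939.426, so SD = 30.650.

Posterior mean ≈ 468.885; posterior SD ≈ 30.650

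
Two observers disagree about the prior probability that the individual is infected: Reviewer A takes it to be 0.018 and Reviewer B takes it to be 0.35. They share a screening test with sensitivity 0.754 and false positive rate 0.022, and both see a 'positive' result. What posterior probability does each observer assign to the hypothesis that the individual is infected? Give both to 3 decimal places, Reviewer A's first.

The likelihood ratio for a 'positive' result is 0.754/0.022 = 34.273.
Reviewer A: prior odds 0.018/0.982 = 0.018330; posterior odds 0.62822; posterior probability 0.386.
Reviewer B: prior odds 0.35/0.65 = 0.53846; posterior odds 18.455; posterior probability 0.949.

Reviewer A: 0.386; Reviewer B: 0.949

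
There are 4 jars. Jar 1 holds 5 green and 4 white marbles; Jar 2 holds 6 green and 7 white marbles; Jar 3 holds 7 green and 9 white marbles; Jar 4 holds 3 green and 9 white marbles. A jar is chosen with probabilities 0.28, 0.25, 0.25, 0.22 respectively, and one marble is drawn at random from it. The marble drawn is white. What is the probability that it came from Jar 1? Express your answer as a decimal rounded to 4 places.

Posterior probability ≈ 0.2204

Tabulate prior·likelihood by source: [1] prior 0.28, lik 0.4444, product 0.1244; [2] prior 0.25, lik 0.5385, product 0.1346; [3] prior 0.25, lik 0.5625, product 0.1406; [4] prior 0.22, lik 0.75, product 0.1650.
Normalizing constant = 0.56468; the posterior for Jar 1 is its product over the sum, 0.1244/0.56468 = 0.2204.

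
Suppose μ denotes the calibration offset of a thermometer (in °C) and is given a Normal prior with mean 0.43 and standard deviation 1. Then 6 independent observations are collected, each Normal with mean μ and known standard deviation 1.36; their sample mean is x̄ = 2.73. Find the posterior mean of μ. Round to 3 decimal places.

Prior precision 1/τ₀² = 1/1² = 1.00000; data precision n/σ² = 6/1.36² = 3.24394.
Posterior precision = 1.00000 + 3.24394 = 4.24394.
Posterior mean = (1.00000·0.43 + 3.24394·2.73) / 4.24394 = 2.188.

Posterior mean ≈ 2.188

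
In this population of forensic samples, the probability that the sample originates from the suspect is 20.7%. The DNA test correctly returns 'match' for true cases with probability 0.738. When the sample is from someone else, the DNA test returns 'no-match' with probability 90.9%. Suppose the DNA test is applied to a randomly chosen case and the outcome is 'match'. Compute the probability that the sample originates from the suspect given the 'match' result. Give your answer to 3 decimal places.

P(H | E) ≈ 0.679

Write H for 'the sample originates from the suspect'. Prior odds H:¬H = 0.207/0.793 = 0.26103. For the 'match' outcome, the likelihood ratio is 0.738/0.091 = 8.1099.
Posterior odds = 0.26103 × 8.1099 = 2.1170, so P(H|E) = 2.1170/(1+2.1170) = 0.679.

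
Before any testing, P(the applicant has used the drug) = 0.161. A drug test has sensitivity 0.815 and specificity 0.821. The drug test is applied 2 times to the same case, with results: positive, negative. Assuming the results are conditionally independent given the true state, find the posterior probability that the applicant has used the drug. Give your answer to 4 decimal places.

Posterior P(H) ≈ 0.1645

Let H be the event that the applicant has used the drug; start with P(H) = 0.161. P('positive'|H) = 0.815, P('positive'|¬H) = 0.179.
Update on result 1 ('positive'): P(H) ← 0.815·0.1610 / (0.815·0.1610 + 0.179·0.8390) = 0.13121/0.28140 = 0.4663.
Update on result 2 ('negative'): P(H) ← 0.185·0.4663 / (0.185·0.4663 + 0.821·0.5337) = 0.086266/0.52443 = 0.1645.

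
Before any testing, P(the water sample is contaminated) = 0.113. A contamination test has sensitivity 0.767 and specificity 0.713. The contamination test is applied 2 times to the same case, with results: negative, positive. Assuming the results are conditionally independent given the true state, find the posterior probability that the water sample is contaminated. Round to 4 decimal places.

Let H be the event that the water sample is contaminated; start with P(H) = 0.113. P('positive'|H) = 0.767, P('positive'|¬H) = 0.287.
Update on result 1 ('negative'): P(H) ← 0.233·0.1130 / (0.233·0.1130 + 0.713·0.8870) = 0.026329/0.65876 = 0.0400.
Update on result 2 ('positive'): P(H) ← 0.767·0.0400 / (0.767·0.0400 + 0.287·0.9600) = 0.030655/0.30618 = 0.1001.

Posterior P(H) ≈ 0.1001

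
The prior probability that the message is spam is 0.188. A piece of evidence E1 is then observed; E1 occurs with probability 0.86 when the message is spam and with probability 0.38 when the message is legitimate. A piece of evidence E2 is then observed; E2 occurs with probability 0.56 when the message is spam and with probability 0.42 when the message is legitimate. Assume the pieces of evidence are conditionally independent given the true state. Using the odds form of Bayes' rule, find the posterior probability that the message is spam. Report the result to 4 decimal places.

Posterior probability ≈ 0.4113

Prior odds = 0.188/(1−0.188) = 0.23153.
Likelihood ratio for E1 = 0.86/0.38 = 2.2632.
Likelihood ratio for E2 = 0.56/0.42 = 1.3333.
Posterior odds = prior odds × LR₁ × LR₂ = 0.69864.
Posterior probability = odds/(1+odds) = 0.69864/1.6986 = 0.4113.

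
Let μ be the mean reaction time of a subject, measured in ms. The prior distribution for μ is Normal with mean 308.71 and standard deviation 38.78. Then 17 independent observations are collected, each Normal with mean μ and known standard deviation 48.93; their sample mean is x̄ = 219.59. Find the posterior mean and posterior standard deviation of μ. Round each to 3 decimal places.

Prior precision 1/τ₀² = 1/38.78² = 0.00066494; data precision n/σ² = 17/48.93² = 0.00710066.
Posterior precision = 0.00066494 + 0.00710066 = 0.00776560, giving posterior SD = 1/√0.00776560 = 11.348.
Posterior mean = (0.00066494·308.71 + 0.00710066·219.59) / 0.00776560 = 227.221.

Posterior mean ≈ 227.221; posterior SD ≈ 11.348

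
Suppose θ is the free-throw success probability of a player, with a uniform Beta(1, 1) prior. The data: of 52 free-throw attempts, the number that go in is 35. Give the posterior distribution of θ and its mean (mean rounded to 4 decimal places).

Observing 35 successes and 17 failures updates Beta(1, 1) by adding the success and failure counts to the two shape parameters: α = 1+35 = 36, β = 1+17 = 18.
E[θ | data] = 36/(36+18) = 0.6667.

Posterior: Beta(36, 18); mean ≈ 0.6667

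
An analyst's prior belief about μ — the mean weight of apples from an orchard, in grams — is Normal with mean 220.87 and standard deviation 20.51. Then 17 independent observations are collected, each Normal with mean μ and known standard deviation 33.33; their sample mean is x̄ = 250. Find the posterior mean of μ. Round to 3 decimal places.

Prior precision 1/τ₀² = 1/20.51² = 0.00237722; data precision n/σ² = 17/33.33² = 0.0153031.
Posterior precision = 0.00237722 + 0.0153031 = 0.0176803.
Posterior mean = (0.00237722·220.87 + 0.0153031·250) / 0.0176803 = 246.083.

Posterior mean ≈ 246.083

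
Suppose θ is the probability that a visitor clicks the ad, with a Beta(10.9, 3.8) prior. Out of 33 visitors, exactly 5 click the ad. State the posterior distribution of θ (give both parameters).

Posterior: Beta(15.9, 31.8)

Observing 5 successes and 28 failures updates Beta(10.9, 3.8) by adding the success and failure counts to the two shape parameters: α = 10.9+5 = 15.9, β = 3.8+28 = 31.8.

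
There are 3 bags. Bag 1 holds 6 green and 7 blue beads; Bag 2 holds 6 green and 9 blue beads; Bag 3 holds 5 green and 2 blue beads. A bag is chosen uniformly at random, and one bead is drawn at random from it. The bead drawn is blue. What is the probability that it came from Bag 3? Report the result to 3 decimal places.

Posterior probability ≈ 0.201

P(blue|Bag 1) = 0.5385; P(blue|Bag 2) = 0.6; P(blue|Bag 3) = 0.2857.
Prior × likelihood for each source: 0.333333·0.5385=0.1795, 0.333333·0.6=0.2000, 0.333333·0.2857=0.09524. Summing gives P(blue) = 0.47473.
P(Bag 3 | blue) = 0.09524 / 0.47473 = 0.201.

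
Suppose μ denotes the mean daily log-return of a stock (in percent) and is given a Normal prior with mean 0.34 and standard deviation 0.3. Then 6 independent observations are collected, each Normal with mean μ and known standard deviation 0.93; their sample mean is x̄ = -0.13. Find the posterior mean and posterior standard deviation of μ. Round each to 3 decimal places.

Posterior mean ≈ 0.159; posterior SD ≈ 0.235

Prior precision 1/τ₀² = 1/0.3² = 11.1111; data precision n/σ² = 6/0.93² = 6.93722.
Posterior precision = 11.1111 + 6.93722 = 18.0483, giving posterior SD = 1/√18.0483 = 0.235.
Posterior mean = (11.1111·0.34 + 6.93722·-0.13) / 18.0483 = 0.159.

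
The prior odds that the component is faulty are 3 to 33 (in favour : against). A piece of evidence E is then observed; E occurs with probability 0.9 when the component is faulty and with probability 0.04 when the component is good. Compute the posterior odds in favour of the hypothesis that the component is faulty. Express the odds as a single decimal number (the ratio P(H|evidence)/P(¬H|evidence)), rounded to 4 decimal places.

Prior odds = 3/33 = 0.090909. In log-odds, ln(0.090909) = -2.3979.
Add log likelihood ratio: ln(22.500) = 3.1135.
Posterior log-odds = 0.71562, so posterior odds = exp(0.71562) = 2.0455.

Posterior odds ≈ 2.0455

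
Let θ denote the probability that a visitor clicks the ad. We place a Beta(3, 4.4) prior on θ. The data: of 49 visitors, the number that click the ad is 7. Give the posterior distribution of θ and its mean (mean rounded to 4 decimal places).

Posterior: Beta(10, 46.4); mean ≈ 0.1773

Observing 7 successes and 42 failures updates Beta(3, 4.4) by adding the success and failure counts to the two shape parameters: α = 3+7 = 10, β = 4.4+42 = 46.4.
Posterior mean = α/(α+β) = 10/56.4 = 0.1773.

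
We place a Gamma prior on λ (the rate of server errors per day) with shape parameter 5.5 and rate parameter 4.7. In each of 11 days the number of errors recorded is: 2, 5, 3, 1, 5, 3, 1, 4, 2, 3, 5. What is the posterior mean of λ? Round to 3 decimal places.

Posterior mean ≈ 2.516

The Poisson likelihood adds the total count to the shape and the number of exposure periods to the rate. Here ∑xᵢ = 34 and n = 11, so shape 5.5→39.5 and rate 4.7→15.7.
Posterior mean = shape/rate = 39.5/15.7 = 2.516.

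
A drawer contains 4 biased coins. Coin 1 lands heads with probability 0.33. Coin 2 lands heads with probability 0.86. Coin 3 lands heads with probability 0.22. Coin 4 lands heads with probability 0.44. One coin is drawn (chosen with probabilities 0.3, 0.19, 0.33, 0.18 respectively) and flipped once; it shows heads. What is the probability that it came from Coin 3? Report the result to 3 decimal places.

Tabulate prior·likelihood by source: [1] prior 0.3, lik 0.33, product 0.09900; [2] prior 0.19, lik 0.86, product 0.1634; [3] prior 0.33, lik 0.22, product 0.07260; [4] prior 0.18, lik 0.44, product 0.07920.
Normalizing constant = 0.41420; the posterior for Coin 3 is its product over the sum, 0.07260/0.41420 = 0.175.

Posterior probability ≈ 0.175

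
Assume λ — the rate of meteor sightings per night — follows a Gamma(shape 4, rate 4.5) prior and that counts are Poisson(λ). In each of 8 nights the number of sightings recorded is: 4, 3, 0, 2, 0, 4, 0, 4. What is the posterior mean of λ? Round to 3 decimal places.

Posterior mean ≈ 1.680

Total count ∑xᵢ = 17 over n = 8 nights.
Gamma is conjugate to the Poisson likelihood: posterior is Gamma(shape = 4+17 = 21, rate = 4.5+8 = 12.5).
E[λ | data] = 21/12.5 = 1.680.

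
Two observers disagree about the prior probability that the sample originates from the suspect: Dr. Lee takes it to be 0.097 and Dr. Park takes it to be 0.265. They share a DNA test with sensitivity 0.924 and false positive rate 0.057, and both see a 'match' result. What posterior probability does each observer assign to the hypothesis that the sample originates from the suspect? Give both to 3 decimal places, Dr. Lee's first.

Dr. Lee: 0.635; Dr. Park: 0.854

The likelihood ratio for a 'match' result is 0.924/0.057 = 16.211.
Dr. Lee: prior odds 0.097/0.903 = 0.10742; posterior odds 1.7413; posterior probability 0.635.
Dr. Park: prior odds 0.265/0.735 = 0.36054; posterior odds 5.8446; posterior probability 0.854.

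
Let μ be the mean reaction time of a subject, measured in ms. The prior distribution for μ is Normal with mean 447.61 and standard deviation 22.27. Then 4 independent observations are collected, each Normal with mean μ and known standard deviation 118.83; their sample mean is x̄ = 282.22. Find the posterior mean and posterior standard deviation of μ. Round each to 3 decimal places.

Posterior mean ≈ 427.236; posterior SD ≈ 20.853

Prior precision 1/τ₀² = 1/22.27² = 0.00201632; data precision n/σ² = 4/118.83² = 0.00028327.
Posterior precision = 0.00201632 + 0.00028327 = 0.00229960, giving posterior SD = 1/√0.00229960 = 20.853.
Posterior mean = (0.00201632·447.61 + 0.00028327·282.22) / 0.00229960 = 427.236.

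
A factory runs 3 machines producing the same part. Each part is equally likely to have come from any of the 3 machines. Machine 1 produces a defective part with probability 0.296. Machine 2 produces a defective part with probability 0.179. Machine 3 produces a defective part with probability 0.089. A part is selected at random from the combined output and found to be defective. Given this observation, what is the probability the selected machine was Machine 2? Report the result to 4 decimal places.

Posterior probability ≈ 0.3174

Tabulate prior·likelihood by source: [1] prior 0.333333, lik 0.296, product 0.09867; [2] prior 0.333333, lik 0.179, product 0.05967; [3] prior 0.333333, lik 0.089, product 0.02967.
Normalizing constant = 0.18800; the posterior for Machine 2 is its product over the sum, 0.05967/0.18800 = 0.3174.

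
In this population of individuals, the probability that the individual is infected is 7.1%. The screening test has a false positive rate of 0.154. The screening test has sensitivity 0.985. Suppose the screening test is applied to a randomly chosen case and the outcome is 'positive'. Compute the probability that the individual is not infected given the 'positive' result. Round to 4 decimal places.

P(¬H | E) ≈ 0.6717

Let H be the event that the individual is infected. P(H) = 0.071, so P(¬H) = 0.929. With E the 'positive' result, P(E|H) = 0.985 and P(E|¬H) = 0.154.
P(E) = 0.985·0.071 + 0.154·0.929 = 0.069935 + 0.14307 = 0.21300.
By Bayes' theorem, P(H|E) = 0.069935 / 0.21300 = 0.3283. Hence P(¬H|E) = 1 − 0.3283 = 0.6717.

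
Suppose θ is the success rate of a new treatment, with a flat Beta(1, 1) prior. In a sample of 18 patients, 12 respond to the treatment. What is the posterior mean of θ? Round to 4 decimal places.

Posterior mean ≈ 0.6500

The binomial likelihood is conjugate to the Beta prior: with 12 successes and 6 failures, the posterior is Beta(1+12, 1+6) = Beta(13, 7).
Posterior mean = α/(α+β) = 13/20 = 0.6500.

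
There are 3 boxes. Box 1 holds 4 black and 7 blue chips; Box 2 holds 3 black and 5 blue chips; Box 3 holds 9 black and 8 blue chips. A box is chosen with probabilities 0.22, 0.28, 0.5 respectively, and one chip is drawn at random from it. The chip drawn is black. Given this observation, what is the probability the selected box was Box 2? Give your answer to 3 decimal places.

Posterior probability ≈ 0.233

Tabulate prior·likelihood by source: [1] prior 0.22, lik 0.3636, product 0.08000; [2] prior 0.28, lik 0.375, product 0.1050; [3] prior 0.5, lik 0.5294, product 0.2647.
Normalizing constant = 0.44971; the posterior for Box 2 is its product over the sum, 0.1050/0.44971 = 0.233.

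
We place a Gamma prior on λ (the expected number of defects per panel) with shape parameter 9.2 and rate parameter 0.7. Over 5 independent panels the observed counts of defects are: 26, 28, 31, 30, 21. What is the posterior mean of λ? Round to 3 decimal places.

Posterior mean ≈ 25.474

Total count ∑xᵢ = 136 over n = 5 panels.
Gamma is conjugate to the Poisson likelihood: posterior is Gamma(shape = 9.2+136 = 145.2, rate = 0.7+5 = 5.7).
E[λ | data] = 145.2/5.7 = 25.474.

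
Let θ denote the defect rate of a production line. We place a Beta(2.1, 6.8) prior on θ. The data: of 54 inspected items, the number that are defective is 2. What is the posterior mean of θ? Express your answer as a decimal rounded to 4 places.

The binomial likelihood is conjugate to the Beta prior: with 2 successes and 52 failures, the posterior is Beta(2.1+2, 6.8+52) = Beta(4.1, 58.8).
Posterior mean = α/(α+β) = 4.1/62.9 = 0.0652.

Posterior mean ≈ 0.0652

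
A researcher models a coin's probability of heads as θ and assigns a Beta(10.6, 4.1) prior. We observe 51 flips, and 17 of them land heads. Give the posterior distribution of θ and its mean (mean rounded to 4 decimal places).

Posterior: Beta(27.6, 38.1); mean ≈ 0.4201

Observing 17 successes and 34 failures updates Beta(10.6, 4.1) by adding the success and failure counts to the two shape parameters: α = 10.6+17 = 27.6, β = 4.1+34 = 38.1.
Posterior mean = α/(α+β) = 27.6/65.7 = 0.4201.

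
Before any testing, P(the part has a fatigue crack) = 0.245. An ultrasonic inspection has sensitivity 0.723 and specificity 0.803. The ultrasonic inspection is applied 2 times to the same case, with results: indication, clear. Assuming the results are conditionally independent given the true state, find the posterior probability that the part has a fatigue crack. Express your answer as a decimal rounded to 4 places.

Let H be the event that the part has a fatigue crack; start with P(H) = 0.245. P('indication'|H) = 0.723, P('indication'|¬H) = 0.197.
Update on result 1 ('indication'): P(H) ← 0.723·0.2450 / (0.723·0.2450 + 0.197·0.7550) = 0.17713/0.32587 = 0.5436.
Update on result 2 ('clear'): P(H) ← 0.277·0.5436 / (0.277·0.5436 + 0.803·0.4564) = 0.15057/0.51708 = 0.2912.

Posterior P(H) ≈ 0.2912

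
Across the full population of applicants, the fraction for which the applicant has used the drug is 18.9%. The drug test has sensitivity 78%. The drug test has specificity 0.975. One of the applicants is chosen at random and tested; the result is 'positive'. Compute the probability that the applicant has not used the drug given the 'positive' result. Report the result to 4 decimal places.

P(¬H | E) ≈ 0.1209

Let H be the event that the applicant has used the drug. P(H) = 0.189, so P(¬H) = 0.811. With E the 'positive' result, P(E|H) = 0.78 and P(E|¬H) = 0.025.
P(E) = 0.78·0.189 + 0.025·0.811 = 0.14742 + 0.020275 = 0.16769.
By Bayes' theorem, P(H|E) = 0.14742 / 0.16769 = 0.8791. Hence P(¬H|E) = 1 − 0.8791 = 0.1209.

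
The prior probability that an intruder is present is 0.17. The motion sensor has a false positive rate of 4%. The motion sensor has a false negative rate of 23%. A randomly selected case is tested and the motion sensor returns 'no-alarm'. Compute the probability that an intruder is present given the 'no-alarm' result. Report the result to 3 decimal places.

P(H | E) ≈ 0.047

Write H for 'an intruder is present'. Prior odds H:¬H = 0.17/0.83 = 0.20482. For the 'no-alarm' outcome, the likelihood ratio is 0.23/0.96 = 0.23958.
Posterior odds = 0.20482 × 0.23958 = 0.049071, so P(H|E) = 0.049071/(1+0.049071) = 0.047.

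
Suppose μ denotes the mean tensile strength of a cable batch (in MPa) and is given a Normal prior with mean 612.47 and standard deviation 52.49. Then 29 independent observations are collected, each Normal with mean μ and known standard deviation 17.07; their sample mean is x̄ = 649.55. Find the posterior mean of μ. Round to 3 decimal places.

Prior precision 1/τ₀² = 1/52.49² = 0.00036295; data precision n/σ² = 29/17.07² = 0.0995247.
Posterior precision = 0.00036295 + 0.0995247 = 0.0998877.
Posterior mean = (0.00036295·612.47 + 0.0995247·649.55) / 0.0998877 = 649.415.

Posterior mean ≈ 649.415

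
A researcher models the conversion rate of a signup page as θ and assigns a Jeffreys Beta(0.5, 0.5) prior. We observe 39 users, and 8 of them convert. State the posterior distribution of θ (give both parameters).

Posterior: Beta(8.5, 31.5)

Observing 8 successes and 31 failures updates Beta(0.5, 0.5) by adding the success and failure counts to the two shape parameters: α = 0.5+8 = 8.5, β = 0.5+31 = 31.5.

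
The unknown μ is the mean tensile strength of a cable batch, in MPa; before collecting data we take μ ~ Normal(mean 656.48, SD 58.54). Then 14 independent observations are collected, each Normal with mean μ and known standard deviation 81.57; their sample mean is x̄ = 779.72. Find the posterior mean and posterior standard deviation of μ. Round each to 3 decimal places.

With known σ, the Normal prior is conjugate. Weight on the data is w = (n/σ²)/(n/σ² + 1/τ₀²) = 0.00210410/(0.00210410+0.00029181) = 0.87821.
Posterior mean = w·x̄ + (1−w)·μ₀ = 0.87821·779.72 + 0.12179·656.48 = 764.710. Posterior variance = 1/(0.00210410+0.00029181) = 417.378, so SD = 20.430.

Posterior mean ≈ 764.710; posterior SD ≈ 20.430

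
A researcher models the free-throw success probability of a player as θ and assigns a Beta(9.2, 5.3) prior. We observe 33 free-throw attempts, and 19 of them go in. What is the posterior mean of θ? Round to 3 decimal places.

Observing 19 successes and 14 failures updates Beta(9.2, 5.3) by adding the success and failure counts to the two shape parameters: α = 9.2+19 = 28.2, β = 5.3+14 = 19.3.
Posterior mean = α/(α+β) = 28.2/47.5 = 0.594.

Posterior mean ≈ 0.594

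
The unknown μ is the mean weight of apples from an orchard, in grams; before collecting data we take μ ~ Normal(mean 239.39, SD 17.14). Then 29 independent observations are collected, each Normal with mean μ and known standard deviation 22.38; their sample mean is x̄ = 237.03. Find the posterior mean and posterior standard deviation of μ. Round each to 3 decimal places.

Prior precision 1/τ₀² = 1/17.14² = 0.00340391; data precision n/σ² = 29/22.38² = 0.0578999.
Posterior precision = 0.00340391 + 0.0578999 = 0.0613038, giving posterior SD = 1/√0.0613038 = 4.039.
Posterior mean = (0.00340391·239.39 + 0.0578999·237.03) / 0.0613038 = 237.161.

Posterior mean ≈ 237.161; posterior SD ≈ 4.039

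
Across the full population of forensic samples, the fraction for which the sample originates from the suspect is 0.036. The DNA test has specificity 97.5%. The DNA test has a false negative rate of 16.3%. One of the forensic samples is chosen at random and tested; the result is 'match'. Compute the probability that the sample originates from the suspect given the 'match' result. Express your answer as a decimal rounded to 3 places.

P(H | E) ≈ 0.556

Let H be the event that the sample originates from the suspect. P(H) = 0.036, so P(¬H) = 0.964. With E the 'match' result, P(E|H) = 0.837 and P(E|¬H) = 0.025.
P(E) = 0.837·0.036 + 0.025·0.964 = 0.030132 + 0.024100 = 0.054232.
By Bayes' theorem, P(H|E) = 0.030132 / 0.054232 = 0.556.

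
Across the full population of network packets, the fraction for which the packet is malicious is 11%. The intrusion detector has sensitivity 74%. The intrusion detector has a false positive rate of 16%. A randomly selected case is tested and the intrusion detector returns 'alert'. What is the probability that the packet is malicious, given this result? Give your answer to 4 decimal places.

P(H | E) ≈ 0.3637

Write H for 'the packet is malicious'. Prior odds H:¬H = 0.11/0.89 = 0.12360. For the 'alert' outcome, the likelihood ratio is 0.74/0.16 = 4.6250.
Posterior odds = 0.12360 × 4.6250 = 0.57163, so P(H|E) = 0.57163/(1+0.57163) = 0.3637.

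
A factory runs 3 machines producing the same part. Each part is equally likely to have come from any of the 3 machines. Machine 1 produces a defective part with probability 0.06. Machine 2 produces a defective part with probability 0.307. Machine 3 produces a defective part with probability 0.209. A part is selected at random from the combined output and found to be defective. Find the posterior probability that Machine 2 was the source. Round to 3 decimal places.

Posterior probability ≈ 0.533

P(defective|M1) = 0.06; P(defective|M2) = 0.307; P(defective|M3) = 0.209.
Prior × likelihood for each source: 0.333333·0.06=0.02000, 0.333333·0.307=0.1023, 0.333333·0.209=0.06967. Summing gives P(defective) = 0.19200.
P(Machine 2 | defective) = 0.1023 / 0.19200 = 0.533.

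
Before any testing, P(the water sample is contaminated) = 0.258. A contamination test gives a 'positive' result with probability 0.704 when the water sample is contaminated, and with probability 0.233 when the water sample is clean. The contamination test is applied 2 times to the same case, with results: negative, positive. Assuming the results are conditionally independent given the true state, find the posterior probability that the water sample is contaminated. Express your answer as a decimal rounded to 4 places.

Posterior P(H) ≈ 0.2885

Let H be the event that the water sample is contaminated; start with P(H) = 0.258. P('positive'|H) = 0.704, P('positive'|¬H) = 0.233.
Update on result 1 ('negative'): P(H) ← 0.296·0.2580 / (0.296·0.2580 + 0.767·0.7420) = 0.076368/0.64548 = 0.1183.
Update on result 2 ('positive'): P(H) ← 0.704·0.1183 / (0.704·0.1183 + 0.233·0.8817) = 0.083291/0.28872 = 0.2885.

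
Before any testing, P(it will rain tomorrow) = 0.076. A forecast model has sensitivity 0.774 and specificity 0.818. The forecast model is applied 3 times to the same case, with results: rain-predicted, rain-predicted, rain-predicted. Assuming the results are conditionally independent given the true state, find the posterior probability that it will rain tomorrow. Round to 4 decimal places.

Posterior P(H) ≈ 0.8635

Let H be the event that it will rain tomorrow; start with P(H) = 0.076. P('rain-predicted'|H) = 0.774, P('rain-predicted'|¬H) = 0.182.
Update on result 1 ('rain-predicted'): P(H) ← 0.774·0.0760 / (0.774·0.0760 + 0.182·0.9240) = 0.058824/0.22699 = 0.2591.
Update on result 2 ('rain-predicted'): P(H) ← 0.774·0.2591 / (0.774·0.2591 + 0.182·0.7409) = 0.20058/0.33541 = 0.5980.
Update on result 3 ('rain-predicted'): P(H) ← 0.774·0.5980 / (0.774·0.5980 + 0.182·0.4020) = 0.46285/0.53602 = 0.8635.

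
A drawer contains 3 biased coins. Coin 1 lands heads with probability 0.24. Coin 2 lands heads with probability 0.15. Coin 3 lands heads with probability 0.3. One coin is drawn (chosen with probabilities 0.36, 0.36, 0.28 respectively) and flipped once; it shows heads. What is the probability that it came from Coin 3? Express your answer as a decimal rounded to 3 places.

Posterior probability ≈ 0.374

Tabulate prior·likelihood by source: [1] prior 0.36, lik 0.24, product 0.08640; [2] prior 0.36, lik 0.15, product 0.05400; [3] prior 0.28, lik 0.3, product 0.08400.
Normalizing constant = 0.22440; the posterior for Coin 3 is its product over the sum, 0.08400/0.22440 = 0.374.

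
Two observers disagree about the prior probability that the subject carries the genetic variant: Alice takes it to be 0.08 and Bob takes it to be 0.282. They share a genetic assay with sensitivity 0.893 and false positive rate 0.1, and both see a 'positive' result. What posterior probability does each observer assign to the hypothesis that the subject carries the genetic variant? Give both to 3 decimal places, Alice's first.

The likelihood ratio for a 'positive' result is 0.893/0.1 = 8.9300.
Alice: prior odds 0.08/0.92 = 0.086957; posterior odds 0.77652; posterior probability 0.437.
Bob: prior odds 0.282/0.718 = 0.39276; posterior odds 3.5073; posterior probability 0.778.

Alice: 0.437; Bob: 0.778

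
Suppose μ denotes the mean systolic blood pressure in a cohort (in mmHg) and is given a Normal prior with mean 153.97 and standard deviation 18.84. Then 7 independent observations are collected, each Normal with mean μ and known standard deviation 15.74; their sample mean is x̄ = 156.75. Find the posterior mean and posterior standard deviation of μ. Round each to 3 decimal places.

Posterior mean ≈ 156.498; posterior SD ≈ 5.673

Prior precision 1/τ₀² = 1/18.84² = 0.00281733; data precision n/σ² = 7/15.74² = 0.0282546.
Posterior precision = 0.00281733 + 0.0282546 = 0.0310719, giving posterior SD = 1/√0.0310719 = 5.673.
Posterior mean = (0.00281733·153.97 + 0.0282546·156.75) / 0.0310719 = 156.498.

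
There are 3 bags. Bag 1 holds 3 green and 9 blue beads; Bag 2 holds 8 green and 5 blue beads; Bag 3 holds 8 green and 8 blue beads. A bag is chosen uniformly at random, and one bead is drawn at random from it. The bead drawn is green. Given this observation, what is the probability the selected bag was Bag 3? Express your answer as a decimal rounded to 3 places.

Tabulate prior·likelihood by source: [1] prior 0.333333, lik 0.25, product 0.08333; [2] prior 0.333333, lik 0.6154, product 0.2051; [3] prior 0.333333, lik 0.5, product 0.1667.
Normalizing constant = 0.45513; the posterior for Bag 3 is its product over the sum, 0.1667/0.45513 = 0.366.

Posterior probability ≈ 0.366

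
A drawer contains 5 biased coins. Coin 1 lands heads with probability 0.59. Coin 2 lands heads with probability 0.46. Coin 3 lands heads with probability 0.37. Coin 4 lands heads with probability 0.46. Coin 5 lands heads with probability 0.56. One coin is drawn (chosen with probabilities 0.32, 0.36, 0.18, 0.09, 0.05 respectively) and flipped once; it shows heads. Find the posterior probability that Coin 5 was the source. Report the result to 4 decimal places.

Posterior probability ≈ 0.0571

P(heads|C1) = 0.59; P(heads|C2) = 0.46; P(heads|C3) = 0.37; P(heads|C4) = 0.46; P(heads|C5) = 0.56.
Prior × likelihood for each source: 0.32·0.59=0.1888, 0.36·0.46=0.1656, 0.18·0.37=0.06660, 0.09·0.46=0.04140, 0.05·0.56=0.02800. Summing gives P(heads) = 0.49040.
P(Coin 5 | heads) = 0.02800 / 0.49040 = 0.0571.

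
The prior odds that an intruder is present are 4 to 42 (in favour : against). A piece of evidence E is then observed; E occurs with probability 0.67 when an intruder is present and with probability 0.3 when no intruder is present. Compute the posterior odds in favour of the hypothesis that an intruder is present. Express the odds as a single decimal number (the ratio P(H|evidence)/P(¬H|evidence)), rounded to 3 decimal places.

Posterior odds ≈ 0.213

Prior odds = 4/42 = 0.095238.
Likelihood ratio for E = 0.67/0.3 = 2.2333.
Posterior odds = prior odds × LR = 0.21270.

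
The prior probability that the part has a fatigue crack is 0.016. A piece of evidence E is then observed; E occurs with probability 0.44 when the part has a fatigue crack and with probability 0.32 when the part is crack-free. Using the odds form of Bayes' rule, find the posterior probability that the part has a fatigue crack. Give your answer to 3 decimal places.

Prior odds = 0.016/(1−0.016) = 0.016260.
Likelihood ratio for E = 0.44/0.32 = 1.3750.
Posterior odds = prior odds × LR = 0.022358.
Posterior probability = odds/(1+odds) = 0.022358/1.0224 = 0.022.

Posterior probability ≈ 0.022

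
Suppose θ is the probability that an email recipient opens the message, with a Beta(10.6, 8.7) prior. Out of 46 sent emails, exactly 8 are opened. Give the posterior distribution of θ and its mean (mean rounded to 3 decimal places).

Posterior: Beta(18.6, 46.7); mean ≈ 0.285

Observing 8 successes and 38 failures updates Beta(10.6, 8.7) by adding the success and failure counts to the two shape parameters: α = 10.6+8 = 18.6, β = 8.7+38 = 46.7.
E[θ | data] = 18.6/(18.6+46.7) = 0.285.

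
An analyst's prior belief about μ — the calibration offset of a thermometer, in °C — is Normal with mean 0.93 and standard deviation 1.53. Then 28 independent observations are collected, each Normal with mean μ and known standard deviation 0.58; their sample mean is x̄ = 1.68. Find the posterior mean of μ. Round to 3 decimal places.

With known σ, the Normal prior is conjugate. Weight on the data is w = (n/σ²)/(n/σ² + 1/τ₀²) = 83.2342/(83.2342+0.427186) = 0.99489.
Posterior mean = w·x̄ + (1−w)·μ₀ = 0.99489·1.68 + 0.0051061·0.93 = 1.676.

Posterior mean ≈ 1.676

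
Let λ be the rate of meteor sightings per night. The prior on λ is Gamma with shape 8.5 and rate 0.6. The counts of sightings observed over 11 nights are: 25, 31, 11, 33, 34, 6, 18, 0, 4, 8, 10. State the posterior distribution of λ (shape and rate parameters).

Total count ∑xᵢ = 180 over n = 11 nights.
Gamma is conjugate to the Poisson likelihood: posterior is Gamma(shape = 8.5+180 = 188.5, rate = 0.6+11 = 11.6).

Posterior: Gamma(shape=188.5, rate=11.6)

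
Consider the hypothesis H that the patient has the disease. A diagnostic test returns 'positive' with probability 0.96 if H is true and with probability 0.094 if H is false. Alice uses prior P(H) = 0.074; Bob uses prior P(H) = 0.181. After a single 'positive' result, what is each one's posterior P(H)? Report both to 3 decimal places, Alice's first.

The likelihood ratio for a 'positive' result is 0.96/0.094 = 10.213.
Alice: prior odds 0.074/0.926 = 0.079914; posterior odds 0.81614; posterior probability 0.449.
Bob: prior odds 0.181/0.819 = 0.22100; posterior odds 2.2570; posterior probability 0.693.

Alice: 0.449; Bob: 0.693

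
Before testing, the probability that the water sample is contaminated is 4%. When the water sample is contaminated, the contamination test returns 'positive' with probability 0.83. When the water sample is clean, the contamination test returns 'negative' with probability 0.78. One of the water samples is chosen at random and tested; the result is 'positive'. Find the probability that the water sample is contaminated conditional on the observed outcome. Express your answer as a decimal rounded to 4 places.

P(H | E) ≈ 0.1358

Let H be the event that the water sample is contaminated. P(H) = 0.04, so P(¬H) = 0.96. With E the 'positive' result, P(E|H) = 0.83 and P(E|¬H) = 0.22.
P(E) = 0.83·0.04 + 0.22·0.96 = 0.033200 + 0.21120 = 0.24440.
By Bayes' theorem, P(H|E) = 0.033200 / 0.24440 = 0.1358.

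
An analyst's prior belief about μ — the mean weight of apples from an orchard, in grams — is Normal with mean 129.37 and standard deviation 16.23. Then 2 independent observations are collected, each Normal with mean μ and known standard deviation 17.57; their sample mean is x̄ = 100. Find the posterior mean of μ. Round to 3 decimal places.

Prior precision 1/τ₀² = 1/16.23² = 0.00379632; data precision n/σ² = 2/17.57² = 0.00647868.
Posterior precision = 0.00379632 + 0.00647868 = 0.0102750.
Posterior mean = (0.00379632·129.37 + 0.00647868·100) / 0.0102750 = 110.851.

Posterior mean ≈ 110.851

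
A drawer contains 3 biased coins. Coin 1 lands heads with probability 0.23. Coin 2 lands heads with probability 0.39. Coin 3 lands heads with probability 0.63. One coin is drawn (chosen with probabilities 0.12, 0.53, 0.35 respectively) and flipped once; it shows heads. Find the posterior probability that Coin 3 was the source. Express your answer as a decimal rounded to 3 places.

P(heads|C1) = 0.23; P(heads|C2) = 0.39; P(heads|C3) = 0.63.
Prior × likelihood for each source: 0.12·0.23=0.02760, 0.53·0.39=0.2067, 0.35·0.63=0.2205. Summing gives P(heads) = 0.45480.
P(Coin 3 | heads) = 0.2205 / 0.45480 = 0.485.

Posterior probability ≈ 0.485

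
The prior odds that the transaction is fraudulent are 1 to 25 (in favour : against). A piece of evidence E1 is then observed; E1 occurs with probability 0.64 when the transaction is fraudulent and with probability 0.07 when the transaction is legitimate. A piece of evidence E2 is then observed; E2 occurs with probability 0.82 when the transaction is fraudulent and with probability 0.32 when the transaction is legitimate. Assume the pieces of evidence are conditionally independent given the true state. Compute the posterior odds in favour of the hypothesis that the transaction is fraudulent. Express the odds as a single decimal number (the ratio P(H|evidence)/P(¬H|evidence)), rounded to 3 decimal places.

Prior odds = 1/25 = 0.040000.
Likelihood ratio for E1 = 0.64/0.07 = 9.1429.
Likelihood ratio for E2 = 0.82/0.32 = 2.5625.
Posterior odds = prior odds × LR₁ × LR₂ = 0.93714.

Posterior odds ≈ 0.937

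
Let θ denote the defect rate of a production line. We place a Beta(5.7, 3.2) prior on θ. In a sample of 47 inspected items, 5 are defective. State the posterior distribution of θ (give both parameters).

The binomial likelihood is conjugate to the Beta prior: with 5 successes and 42 failures, the posterior is Beta(5.7+5, 3.2+42) = Beta(10.7, 45.2).

Posterior: Beta(10.7, 45.2)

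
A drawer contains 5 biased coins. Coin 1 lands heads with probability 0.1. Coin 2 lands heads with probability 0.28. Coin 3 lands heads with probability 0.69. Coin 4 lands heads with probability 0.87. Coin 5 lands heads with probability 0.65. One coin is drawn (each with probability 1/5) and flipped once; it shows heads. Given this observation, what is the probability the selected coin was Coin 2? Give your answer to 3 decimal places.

Posterior probability ≈ 0.108

Tabulate prior·likelihood by source: [1] prior 0.2, lik 0.1, product 0.02000; [2] prior 0.2, lik 0.28, product 0.05600; [3] prior 0.2, lik 0.69, product 0.1380; [4] prior 0.2, lik 0.87, product 0.1740; [5] prior 0.2, lik 0.65, product 0.1300.
Normalizing constant = 0.51800; the posterior for Coin 2 is its product over the sum, 0.05600/0.51800 = 0.108.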